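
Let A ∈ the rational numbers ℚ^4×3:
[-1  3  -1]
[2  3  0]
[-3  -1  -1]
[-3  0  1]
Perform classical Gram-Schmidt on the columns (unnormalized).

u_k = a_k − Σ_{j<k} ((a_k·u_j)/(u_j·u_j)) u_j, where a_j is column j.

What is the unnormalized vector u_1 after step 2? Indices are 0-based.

u_1 = (75/23, 57/23, -5/23, 18/23)

Step 1: u_0 = a_0 = (-1, 2, -3, -3).
Step 2: u_1 = a_1 − (6/23)·u_0 = (75/23, 57/23, -5/23, 18/23).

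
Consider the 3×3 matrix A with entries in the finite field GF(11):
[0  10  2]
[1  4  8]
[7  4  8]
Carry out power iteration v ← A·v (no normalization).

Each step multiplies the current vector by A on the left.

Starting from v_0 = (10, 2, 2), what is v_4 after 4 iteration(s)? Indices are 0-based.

v_4 = (7, 8, 3)

v_0 = (10, 2, 2).
v_1 = A·v_0 = (2, 1, 6).
v_2 = A·v_1 = (0, 10, 0).
v_3 = A·v_2 = (1, 7, 7).
v_4 = A·v_3 = (7, 8, 3).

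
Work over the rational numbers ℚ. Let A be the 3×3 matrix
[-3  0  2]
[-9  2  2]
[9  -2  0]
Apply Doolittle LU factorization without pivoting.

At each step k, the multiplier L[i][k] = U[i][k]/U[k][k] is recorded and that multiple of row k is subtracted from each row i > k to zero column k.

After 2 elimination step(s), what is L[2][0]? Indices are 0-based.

Step 1: pivot at (0,0) is -3.
  row1 ← row1 − (3)·row0  ⇒  L[1][0]=3, U row1=(0, 2, -4)
  row2 ← row2 − (-3)·row0  ⇒  L[2][0]=-3, U row2=(0, -2, 6)
Step 2: pivot at (1,1) is 2.
  row2 ← row2 − (-1)·row1  ⇒  L[2][1]=-1, U row2=(0, 0, 2)

L[2][0] = -3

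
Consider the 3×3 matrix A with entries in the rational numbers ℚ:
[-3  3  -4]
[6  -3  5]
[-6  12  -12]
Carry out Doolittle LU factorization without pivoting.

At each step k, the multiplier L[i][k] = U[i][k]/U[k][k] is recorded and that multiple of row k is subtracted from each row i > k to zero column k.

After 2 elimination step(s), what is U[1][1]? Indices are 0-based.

U[1][1] = 3

Step 1: pivot at (0,0) is -3.
  row1 ← row1 − (-2)·row0  ⇒  L[1][0]=-2, U row1=(0, 3, -3)
  row2 ← row2 − (2)·row0  ⇒  L[2][0]=2, U row2=(0, 6, -4)
Step 2: pivot at (1,1) is 3.
  row2 ← row2 − (2)·row1  ⇒  L[2][1]=2, U row2=(0, 0, 2)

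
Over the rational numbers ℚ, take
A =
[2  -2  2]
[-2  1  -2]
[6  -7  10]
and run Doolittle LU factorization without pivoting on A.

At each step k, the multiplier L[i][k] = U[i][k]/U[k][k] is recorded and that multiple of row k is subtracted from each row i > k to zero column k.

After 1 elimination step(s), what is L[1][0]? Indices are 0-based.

L[1][0] = -1

k=0: U[0][0]=2
  eliminate (1,0): mult=-1, new row 1: (0, -1, 0); set L[1][0]=-1
  eliminate (2,0): mult=3, new row 2: (0, -1, 4); set L[2][0]=3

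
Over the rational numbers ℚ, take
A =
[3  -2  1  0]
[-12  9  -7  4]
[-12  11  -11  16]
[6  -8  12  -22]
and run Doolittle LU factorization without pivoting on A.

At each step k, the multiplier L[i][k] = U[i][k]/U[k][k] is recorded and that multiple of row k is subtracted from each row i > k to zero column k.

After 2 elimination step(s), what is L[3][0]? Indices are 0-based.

L[3][0] = 2

k=0: U[0][0]=3
  eliminate (1,0): mult=-4, new row 1: (0, 1, -3, 4); set L[1][0]=-4
  eliminate (2,0): mult=-4, new row 2: (0, 3, -7, 16); set L[2][0]=-4
  eliminate (3,0): mult=2, new row 3: (0, -4, 10, -22); set L[3][0]=2
k=1: U[1][1]=1
  eliminate (2,1): mult=3, new row 2: (0, 0, 2, 4); set L[2][1]=3
  eliminate (3,1): mult=-4, new row 3: (0, 0, -2, -6); set L[3][1]=-4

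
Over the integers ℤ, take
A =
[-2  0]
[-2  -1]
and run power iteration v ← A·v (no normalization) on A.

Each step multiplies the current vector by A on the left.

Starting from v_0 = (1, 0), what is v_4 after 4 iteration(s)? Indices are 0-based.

v_4 = (16, 30)

v_0 = (1, 0).
v_1 = A·v_0 = (-2, -2).
v_2 = A·v_1 = (4, 6).
v_3 = A·v_2 = (-8, -14).
v_4 = A·v_3 = (16, 30).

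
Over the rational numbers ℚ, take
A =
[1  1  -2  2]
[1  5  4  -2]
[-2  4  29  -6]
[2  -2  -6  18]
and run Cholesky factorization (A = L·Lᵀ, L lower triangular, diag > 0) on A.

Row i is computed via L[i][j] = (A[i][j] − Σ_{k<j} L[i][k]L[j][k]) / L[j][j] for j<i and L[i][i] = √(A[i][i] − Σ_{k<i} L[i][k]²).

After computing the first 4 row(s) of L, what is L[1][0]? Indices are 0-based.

L[1][0] = 1

Step 1: L[0][0] = √(1) = 1.
  L[1][0] = (1) / L[0][0] = 1.
Step 2: L[1][1] = √(4) = 2.
  L[2][0] = (-2) / L[0][0] = -2.
  L[2][1] = (6) / L[1][1] = 3.
Step 3: L[2][2] = √(16) = 4.
  L[3][0] = (2) / L[0][0] = 2.
  L[3][1] = (-4) / L[1][1] = -2.
  L[3][2] = (4) / L[2][2] = 1.
Step 4: L[3][3] = √(9) = 3.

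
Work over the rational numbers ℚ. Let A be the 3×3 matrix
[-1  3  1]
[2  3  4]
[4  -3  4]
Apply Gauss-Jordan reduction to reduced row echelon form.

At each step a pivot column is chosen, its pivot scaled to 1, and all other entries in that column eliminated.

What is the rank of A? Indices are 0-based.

[1] R0 /= -1  ⇒  (1, -3, -1)
     R1 -= 2·R0  ⇒  (0, 9, 6)
     R2 -= 4·R0  ⇒  (0, 9, 8)
[2] R1 /= 9  ⇒  (0, 1, 2/3)
     R0 -= -3·R1  ⇒  (1, 0, 1)
     R2 -= 9·R1  ⇒  (0, 0, 2)
[3] R2 /= 2  ⇒  (0, 0, 1)
     R0 -= 1·R2  ⇒  (1, 0, 0)
     R1 -= 2/3·R2  ⇒  (0, 1, 0)

rank = 3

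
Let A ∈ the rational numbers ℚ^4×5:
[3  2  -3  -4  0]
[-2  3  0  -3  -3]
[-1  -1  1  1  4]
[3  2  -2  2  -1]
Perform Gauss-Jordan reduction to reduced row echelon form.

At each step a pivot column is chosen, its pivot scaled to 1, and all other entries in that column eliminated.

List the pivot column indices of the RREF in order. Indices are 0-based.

pivot columns: 0, 1, 2, 3

[1] R0 /= 3  ⇒  (1, 2/3, -1, -4/3, 0)
     R1 -= -2·R0  ⇒  (0, 13/3, -2, -17/3, -3)
     R2 -= -1·R0  ⇒  (0, -1/3, 0, -1/3, 4)
     R3 -= 3·R0  ⇒  (0, 0, 1, 6, -1)
[2] R1 /= 13/3  ⇒  (0, 1, -6/13, -17/13, -9/13)
     R0 -= 2/3·R1  ⇒  (1, 0, -9/13, -6/13, 6/13)
     R2 -= -1/3·R1  ⇒  (0, 0, -2/13, -10/13, 49/13)
[3] R2 /= -2/13  ⇒  (0, 0, 1, 5, -49/2)
     R0 -= -9/13·R2  ⇒  (1, 0, 0, 3, -33/2)
     R1 -= -6/13·R2  ⇒  (0, 1, 0, 1, -12)
     R3 -= 1·R2  ⇒  (0, 0, 0, 1, 47/2)
[4] R3 /= 1  ⇒  (0, 0, 0, 1, 47/2)
     R0 -= 3·R3  ⇒  (1, 0, 0, 0, -87)
     R1 -= 1·R3  ⇒  (0, 1, 0, 0, -71/2)
     R2 -= 5·R3  ⇒  (0, 0, 1, 0, -142)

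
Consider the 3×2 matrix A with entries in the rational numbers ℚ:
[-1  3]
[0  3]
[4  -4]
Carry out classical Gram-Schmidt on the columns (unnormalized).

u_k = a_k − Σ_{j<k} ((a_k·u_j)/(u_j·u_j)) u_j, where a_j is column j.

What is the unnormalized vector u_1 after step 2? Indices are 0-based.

Step 1: u_0 = a_0 = (-1, 0, 4).
Step 2: u_1 = a_1 − (-19/17)·u_0 = (32/17, 3, 8/17).

u_1 = (32/17, 3, 8/17)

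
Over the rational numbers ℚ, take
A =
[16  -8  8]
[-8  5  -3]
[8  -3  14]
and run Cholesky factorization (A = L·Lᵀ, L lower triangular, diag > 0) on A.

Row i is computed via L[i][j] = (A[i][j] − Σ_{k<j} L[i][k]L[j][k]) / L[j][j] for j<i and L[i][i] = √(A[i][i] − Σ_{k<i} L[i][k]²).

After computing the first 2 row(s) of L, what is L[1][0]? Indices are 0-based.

L[1][0] = -2

Step 1: L[0][0] = √(16) = 4.
  L[1][0] = (-8) / L[0][0] = -2.
Step 2: L[1][1] = √(1) = 1.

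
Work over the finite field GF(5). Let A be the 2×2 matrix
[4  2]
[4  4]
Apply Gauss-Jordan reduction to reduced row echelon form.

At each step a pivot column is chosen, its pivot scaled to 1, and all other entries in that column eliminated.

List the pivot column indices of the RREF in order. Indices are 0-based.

pivot(0,0)=4: scale R0 → (1, 3)
  clear (1,0): R1 −= (4)R0 → (0, 2)
pivot(1,1)=2: scale R1 → (0, 1)
  clear (0,1): R0 −= (3)R1 → (1, 0)

pivot columns: 0, 1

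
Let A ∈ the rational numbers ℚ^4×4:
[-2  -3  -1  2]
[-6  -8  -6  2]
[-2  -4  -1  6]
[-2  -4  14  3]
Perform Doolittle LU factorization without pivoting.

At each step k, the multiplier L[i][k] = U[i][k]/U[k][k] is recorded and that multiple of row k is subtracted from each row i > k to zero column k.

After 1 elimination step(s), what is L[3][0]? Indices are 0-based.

L[3][0] = 1

Step 1: pivot at (0,0) is -2.
  row1 ← row1 − (3)·row0  ⇒  L[1][0]=3, U row1=(0, 1, -3, -4)
  row2 ← row2 − (1)·row0  ⇒  L[2][0]=1, U row2=(0, -1, 0, 4)
  row3 ← row3 − (1)·row0  ⇒  L[3][0]=1, U row3=(0, -1, 15, 1)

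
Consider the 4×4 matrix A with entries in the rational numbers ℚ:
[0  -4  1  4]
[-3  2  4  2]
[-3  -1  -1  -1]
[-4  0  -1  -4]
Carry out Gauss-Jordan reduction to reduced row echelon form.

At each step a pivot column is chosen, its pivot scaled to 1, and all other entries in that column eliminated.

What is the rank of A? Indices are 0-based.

step 1: exchange rows 0,1
step 1: normalize row 0 (÷-3) = (1, -2/3, -4/3, -2/3)
  row 2: subtract -3×row0 = (0, -3, -5, -3)
  row 3: subtract -4×row0 = (0, -8/3, -19/3, -20/3)
step 2: normalize row 1 (÷-4) = (0, 1, -1/4, -1)
  row 0: subtract -2/3×row1 = (1, 0, -3/2, -4/3)
  row 2: subtract -3×row1 = (0, 0, -23/4, -6)
  row 3: subtract -8/3×row1 = (0, 0, -7, -28/3)
step 3: normalize row 2 (÷-23/4) = (0, 0, 1, 24/23)
  row 0: subtract -3/2×row2 = (1, 0, 0, 16/69)
  row 1: subtract -1/4×row2 = (0, 1, 0, -17/23)
  row 3: subtract -7×row2 = (0, 0, 0, -140/69)
step 4: normalize row 3 (÷-140/69) = (0, 0, 0, 1)
  row 0: subtract 16/69×row3 = (1, 0, 0, 0)
  row 1: subtract -17/23×row3 = (0, 1, 0, 0)
  row 2: subtract 24/23×row3 = (0, 0, 1, 0)

rank = 4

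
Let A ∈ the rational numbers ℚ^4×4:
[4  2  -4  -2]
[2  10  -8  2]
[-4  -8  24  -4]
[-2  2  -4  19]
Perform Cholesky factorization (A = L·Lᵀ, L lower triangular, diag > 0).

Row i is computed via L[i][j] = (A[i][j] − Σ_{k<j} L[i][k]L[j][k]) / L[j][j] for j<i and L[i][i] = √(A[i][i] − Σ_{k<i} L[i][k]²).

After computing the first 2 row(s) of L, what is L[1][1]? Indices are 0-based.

Step 1: L[0][0] = √(4) = 2.
  L[1][0] = (2) / L[0][0] = 1.
Step 2: L[1][1] = √(9) = 3.

L[1][1] = 3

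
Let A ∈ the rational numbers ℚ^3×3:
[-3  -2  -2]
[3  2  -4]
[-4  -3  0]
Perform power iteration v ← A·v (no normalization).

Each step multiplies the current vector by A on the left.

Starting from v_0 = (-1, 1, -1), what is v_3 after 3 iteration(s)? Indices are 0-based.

v_0 = (-1, 1, -1).
v_1 = A·v_0 = (3, 3, 1).
v_2 = A·v_1 = (-17, 11, -21).
v_3 = A·v_2 = (71, 55, 35).

v_3 = (71, 55, 35)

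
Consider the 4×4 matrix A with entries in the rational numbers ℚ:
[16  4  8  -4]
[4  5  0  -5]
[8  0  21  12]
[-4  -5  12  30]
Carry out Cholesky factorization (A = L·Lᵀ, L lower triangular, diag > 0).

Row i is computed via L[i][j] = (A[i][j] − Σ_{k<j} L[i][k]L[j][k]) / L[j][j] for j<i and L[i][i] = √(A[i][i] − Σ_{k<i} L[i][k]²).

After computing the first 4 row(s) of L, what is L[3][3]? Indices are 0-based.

L[3][3] = 4

Step 1: L[0][0] = √(16) = 4.
  L[1][0] = (4) / L[0][0] = 1.
Step 2: L[1][1] = √(4) = 2.
  L[2][0] = (8) / L[0][0] = 2.
  L[2][1] = (-2) / L[1][1] = -1.
Step 3: L[2][2] = √(16) = 4.
  L[3][0] = (-4) / L[0][0] = -1.
  L[3][1] = (-4) / L[1][1] = -2.
  L[3][2] = (12) / L[2][2] = 3.
Step 4: L[3][3] = √(16) = 4.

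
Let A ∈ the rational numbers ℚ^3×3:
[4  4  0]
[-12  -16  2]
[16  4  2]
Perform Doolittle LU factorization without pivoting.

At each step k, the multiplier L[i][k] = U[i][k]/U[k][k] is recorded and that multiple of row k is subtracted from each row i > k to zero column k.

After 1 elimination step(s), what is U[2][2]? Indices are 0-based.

U[2][2] = 2

Step 1: pivot at (0,0) is 4.
  row1 ← row1 − (-3)·row0  ⇒  L[1][0]=-3, U row1=(0, -4, 2)
  row2 ← row2 − (4)·row0  ⇒  L[2][0]=4, U row2=(0, -12, 2)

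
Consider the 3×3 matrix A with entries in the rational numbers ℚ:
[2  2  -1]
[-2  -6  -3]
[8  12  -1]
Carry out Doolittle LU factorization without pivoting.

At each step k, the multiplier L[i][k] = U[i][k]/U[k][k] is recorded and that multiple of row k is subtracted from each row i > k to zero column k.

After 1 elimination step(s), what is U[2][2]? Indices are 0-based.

Step 1: pivot at (0,0) is 2.
  row1 ← row1 − (-1)·row0  ⇒  L[1][0]=-1, U row1=(0, -4, -4)
  row2 ← row2 − (4)·row0  ⇒  L[2][0]=4, U row2=(0, 4, 3)

U[2][2] = 3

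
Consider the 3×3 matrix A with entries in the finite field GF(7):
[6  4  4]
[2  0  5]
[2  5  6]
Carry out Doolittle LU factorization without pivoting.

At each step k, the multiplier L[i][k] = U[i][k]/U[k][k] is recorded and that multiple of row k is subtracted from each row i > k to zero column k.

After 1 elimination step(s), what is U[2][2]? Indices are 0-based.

U[2][2] = 0

[col 0] pivot 6
  R1 -= 5*R0 → (0, 1, 6)  (L[1][0] := 5)
  R2 -= 5*R0 → (0, 6, 0)  (L[2][0] := 5)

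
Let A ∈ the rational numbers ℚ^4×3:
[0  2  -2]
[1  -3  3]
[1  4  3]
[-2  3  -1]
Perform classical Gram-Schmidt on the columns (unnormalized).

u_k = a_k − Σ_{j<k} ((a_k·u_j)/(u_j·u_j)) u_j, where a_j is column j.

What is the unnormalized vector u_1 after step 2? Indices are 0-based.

u_1 = (2, -13/6, 29/6, 4/3)

Step 1: u_0 = a_0 = (0, 1, 1, -2).
Step 2: u_1 = a_1 − (-5/6)·u_0 = (2, -13/6, 29/6, 4/3).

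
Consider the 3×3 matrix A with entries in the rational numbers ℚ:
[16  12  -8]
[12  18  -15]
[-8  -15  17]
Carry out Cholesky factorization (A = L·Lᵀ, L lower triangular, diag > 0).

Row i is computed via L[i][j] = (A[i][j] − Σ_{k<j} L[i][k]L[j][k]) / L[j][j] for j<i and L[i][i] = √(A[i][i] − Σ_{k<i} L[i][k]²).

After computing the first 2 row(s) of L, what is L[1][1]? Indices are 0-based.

Step 1: L[0][0] = √(16) = 4.
  L[1][0] = (12) / L[0][0] = 3.
Step 2: L[1][1] = √(9) = 3.

L[1][1] = 3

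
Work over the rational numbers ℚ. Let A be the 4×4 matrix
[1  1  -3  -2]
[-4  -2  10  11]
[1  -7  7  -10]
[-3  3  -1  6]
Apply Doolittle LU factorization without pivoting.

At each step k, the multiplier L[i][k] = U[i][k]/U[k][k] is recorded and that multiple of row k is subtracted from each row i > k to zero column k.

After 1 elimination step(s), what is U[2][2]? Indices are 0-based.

Step 1: pivot at (0,0) is 1.
  row1 ← row1 − (-4)·row0  ⇒  L[1][0]=-4, U row1=(0, 2, -2, 3)
  row2 ← row2 − (1)·row0  ⇒  L[2][0]=1, U row2=(0, -8, 10, -8)
  row3 ← row3 − (-3)·row0  ⇒  L[3][0]=-3, U row3=(0, 6, -10, 0)

U[2][2] = 10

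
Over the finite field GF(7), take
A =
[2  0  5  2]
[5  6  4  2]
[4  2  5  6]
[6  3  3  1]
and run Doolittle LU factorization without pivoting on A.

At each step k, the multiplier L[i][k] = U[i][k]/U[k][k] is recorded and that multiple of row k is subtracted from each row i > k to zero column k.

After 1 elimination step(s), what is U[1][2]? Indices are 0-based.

U[1][2] = 2

Step 1: pivot at (0,0) is 2.
  row1 ← row1 − (6)·row0  ⇒  L[1][0]=6, U row1=(0, 6, 2, 4)
  row2 ← row2 − (2)·row0  ⇒  L[2][0]=2, U row2=(0, 2, 2, 2)
  row3 ← row3 − (3)·row0  ⇒  L[3][0]=3, U row3=(0, 3, 2, 2)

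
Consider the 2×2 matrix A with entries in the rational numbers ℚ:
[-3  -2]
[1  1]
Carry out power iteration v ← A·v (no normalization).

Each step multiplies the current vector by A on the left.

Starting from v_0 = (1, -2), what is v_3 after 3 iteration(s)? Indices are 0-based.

v_3 = (3, -1)

v_0 = (1, -2).
v_1 = A·v_0 = (1, -1).
v_2 = A·v_1 = (-1, 0).
v_3 = A·v_2 = (3, -1).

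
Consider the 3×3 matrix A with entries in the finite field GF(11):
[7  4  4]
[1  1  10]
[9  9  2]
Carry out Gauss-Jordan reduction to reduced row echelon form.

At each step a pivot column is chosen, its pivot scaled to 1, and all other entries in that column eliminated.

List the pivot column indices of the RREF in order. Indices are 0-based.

pivot(0,0)=7: scale R0 → (1, 10, 10)
  clear (1,0): R1 −= (1)R0 → (0, 2, 0)
  clear (2,0): R2 −= (9)R0 → (0, 7, 0)
pivot(1,1)=2: scale R1 → (0, 1, 0)
  clear (0,1): R0 −= (10)R1 → (1, 0, 10)
  clear (2,1): R2 −= (7)R1 → (0, 0, 0)
col 2: no nonzero at/below row 2; advance.

pivot columns: 0, 1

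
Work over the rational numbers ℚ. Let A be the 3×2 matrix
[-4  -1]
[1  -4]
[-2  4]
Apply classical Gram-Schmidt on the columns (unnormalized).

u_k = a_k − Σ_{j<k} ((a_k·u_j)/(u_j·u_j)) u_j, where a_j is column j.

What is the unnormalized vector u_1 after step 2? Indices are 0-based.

Step 1: u_0 = a_0 = (-4, 1, -2).
Step 2: u_1 = a_1 − (-8/21)·u_0 = (-53/21, -76/21, 68/21).

u_1 = (-53/21, -76/21, 68/21)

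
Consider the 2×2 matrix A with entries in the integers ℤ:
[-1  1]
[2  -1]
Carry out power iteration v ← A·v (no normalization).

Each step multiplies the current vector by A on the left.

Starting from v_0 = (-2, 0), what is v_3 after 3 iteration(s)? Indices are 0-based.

v_3 = (14, -20)

v_0 = (-2, 0).
v_1 = A·v_0 = (2, -4).
v_2 = A·v_1 = (-6, 8).
v_3 = A·v_2 = (14, -20).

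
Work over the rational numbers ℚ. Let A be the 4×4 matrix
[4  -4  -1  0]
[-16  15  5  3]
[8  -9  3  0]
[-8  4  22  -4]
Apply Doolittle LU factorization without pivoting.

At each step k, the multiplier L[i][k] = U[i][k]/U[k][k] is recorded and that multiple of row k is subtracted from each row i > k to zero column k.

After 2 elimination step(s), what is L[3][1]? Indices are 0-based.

L[3][1] = 4

Step 1: pivot at (0,0) is 4.
  row1 ← row1 − (-4)·row0  ⇒  L[1][0]=-4, U row1=(0, -1, 1, 3)
  row2 ← row2 − (2)·row0  ⇒  L[2][0]=2, U row2=(0, -1, 5, 0)
  row3 ← row3 − (-2)·row0  ⇒  L[3][0]=-2, U row3=(0, -4, 20, -4)
Step 2: pivot at (1,1) is -1.
  row2 ← row2 − (1)·row1  ⇒  L[2][1]=1, U row2=(0, 0, 4, -3)
  row3 ← row3 − (4)·row1  ⇒  L[3][1]=4, U row3=(0, 0, 16, -16)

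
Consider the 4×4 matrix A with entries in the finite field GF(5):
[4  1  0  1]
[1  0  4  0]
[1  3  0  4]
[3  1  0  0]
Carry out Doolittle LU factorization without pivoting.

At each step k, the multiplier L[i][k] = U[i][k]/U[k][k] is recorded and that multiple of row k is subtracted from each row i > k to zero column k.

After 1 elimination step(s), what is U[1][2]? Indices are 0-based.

U[1][2] = 4

k=0: U[0][0]=4
  eliminate (1,0): mult=4, new row 1: (0, 1, 4, 1); set L[1][0]=4
  eliminate (2,0): mult=4, new row 2: (0, 4, 0, 0); set L[2][0]=4
  eliminate (3,0): mult=2, new row 3: (0, 4, 0, 3); set L[3][0]=2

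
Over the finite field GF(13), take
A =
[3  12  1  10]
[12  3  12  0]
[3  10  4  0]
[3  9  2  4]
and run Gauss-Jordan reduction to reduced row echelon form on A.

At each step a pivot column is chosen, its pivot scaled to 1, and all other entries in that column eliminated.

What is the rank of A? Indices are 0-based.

rank = 4

[1] R0 /= 3  ⇒  (1, 4, 9, 12)
     R1 -= 12·R0  ⇒  (0, 7, 8, 12)
     R2 -= 3·R0  ⇒  (0, 11, 3, 3)
     R3 -= 3·R0  ⇒  (0, 10, 1, 7)
[2] R1 /= 7  ⇒  (0, 1, 3, 11)
     R0 -= 4·R1  ⇒  (1, 0, 10, 7)
     R2 -= 11·R1  ⇒  (0, 0, 9, 12)
     R3 -= 10·R1  ⇒  (0, 0, 10, 1)
[3] R2 /= 9  ⇒  (0, 0, 1, 10)
     R0 -= 10·R2  ⇒  (1, 0, 0, 11)
     R1 -= 3·R2  ⇒  (0, 1, 0, 7)
     R3 -= 10·R2  ⇒  (0, 0, 0, 5)
[4] R3 /= 5  ⇒  (0, 0, 0, 1)
     R0 -= 11·R3  ⇒  (1, 0, 0, 0)
     R1 -= 7·R3  ⇒  (0, 1, 0, 0)
     R2 -= 10·R3  ⇒  (0, 0, 1, 0)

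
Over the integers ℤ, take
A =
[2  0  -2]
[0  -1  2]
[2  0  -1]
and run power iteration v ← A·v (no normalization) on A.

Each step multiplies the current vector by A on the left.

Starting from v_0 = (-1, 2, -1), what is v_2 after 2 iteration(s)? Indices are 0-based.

v_2 = (2, 2, 1)

v_0 = (-1, 2, -1).
v_1 = A·v_0 = (0, -4, -1).
v_2 = A·v_1 = (2, 2, 1).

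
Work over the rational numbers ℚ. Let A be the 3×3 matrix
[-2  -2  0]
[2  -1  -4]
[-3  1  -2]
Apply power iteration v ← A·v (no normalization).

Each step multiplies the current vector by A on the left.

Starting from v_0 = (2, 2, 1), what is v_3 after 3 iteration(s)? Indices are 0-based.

v_3 = (-60, -106, -118)

v_0 = (2, 2, 1).
v_1 = A·v_0 = (-8, -2, -6).
v_2 = A·v_1 = (20, 10, 34).
v_3 = A·v_2 = (-60, -106, -118).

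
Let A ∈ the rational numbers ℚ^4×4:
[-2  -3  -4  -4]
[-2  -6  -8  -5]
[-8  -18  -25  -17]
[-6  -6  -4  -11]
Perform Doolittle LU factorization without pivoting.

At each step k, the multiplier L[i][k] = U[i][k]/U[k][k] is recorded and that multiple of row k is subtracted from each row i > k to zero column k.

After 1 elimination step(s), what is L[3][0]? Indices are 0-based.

L[3][0] = 3

Step 1: pivot at (0,0) is -2.
  row1 ← row1 − (1)·row0  ⇒  L[1][0]=1, U row1=(0, -3, -4, -1)
  row2 ← row2 − (4)·row0  ⇒  L[2][0]=4, U row2=(0, -6, -9, -1)
  row3 ← row3 − (3)·row0  ⇒  L[3][0]=3, U row3=(0, 3, 8, 1)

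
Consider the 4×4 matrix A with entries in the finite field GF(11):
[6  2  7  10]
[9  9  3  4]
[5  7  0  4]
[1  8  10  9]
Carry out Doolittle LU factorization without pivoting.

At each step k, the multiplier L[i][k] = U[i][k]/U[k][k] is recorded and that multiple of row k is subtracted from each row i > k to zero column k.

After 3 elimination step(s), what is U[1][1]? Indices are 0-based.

U[1][1] = 6

Step 1: pivot at (0,0) is 6.
  row1 ← row1 − (7)·row0  ⇒  L[1][0]=7, U row1=(0, 6, 9, 0)
  row2 ← row2 − (10)·row0  ⇒  L[2][0]=10, U row2=(0, 9, 7, 3)
  row3 ← row3 − (2)·row0  ⇒  L[3][0]=2, U row3=(0, 4, 7, 0)
Step 2: pivot at (1,1) is 6.
  row2 ← row2 − (7)·row1  ⇒  L[2][1]=7, U row2=(0, 0, 10, 3)
  row3 ← row3 − (8)·row1  ⇒  L[3][1]=8, U row3=(0, 0, 1, 0)
Step 3: pivot at (2,2) is 10.
  row3 ← row3 − (10)·row2  ⇒  L[3][2]=10, U row3=(0, 0, 0, 3)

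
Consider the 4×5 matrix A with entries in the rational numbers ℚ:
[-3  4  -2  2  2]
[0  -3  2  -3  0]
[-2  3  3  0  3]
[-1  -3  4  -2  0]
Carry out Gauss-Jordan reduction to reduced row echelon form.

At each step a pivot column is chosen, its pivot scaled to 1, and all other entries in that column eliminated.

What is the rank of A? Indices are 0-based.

step 1: normalize row 0 (÷-3) = (1, -4/3, 2/3, -2/3, -2/3)
  row 2: subtract -2×row0 = (0, 1/3, 13/3, -4/3, 5/3)
  row 3: subtract -1×row0 = (0, -13/3, 14/3, -8/3, -2/3)
step 2: normalize row 1 (÷-3) = (0, 1, -2/3, 1, 0)
  row 0: subtract -4/3×row1 = (1, 0, -2/9, 2/3, -2/3)
  row 2: subtract 1/3×row1 = (0, 0, 41/9, -5/3, 5/3)
  row 3: subtract -13/3×row1 = (0, 0, 16/9, 5/3, -2/3)
step 3: normalize row 2 (÷41/9) = (0, 0, 1, -15/41, 15/41)
  row 0: subtract -2/9×row2 = (1, 0, 0, 24/41, -24/41)
  row 1: subtract -2/3×row2 = (0, 1, 0, 31/41, 10/41)
  row 3: subtract 16/9×row2 = (0, 0, 0, 95/41, -54/41)
step 4: normalize row 3 (÷95/41) = (0, 0, 0, 1, -54/95)
  row 0: subtract 24/41×row3 = (1, 0, 0, 0, -24/95)
  row 1: subtract 31/41×row3 = (0, 1, 0, 0, 64/95)
  row 2: subtract -15/41×row3 = (0, 0, 1, 0, 3/19)

rank = 4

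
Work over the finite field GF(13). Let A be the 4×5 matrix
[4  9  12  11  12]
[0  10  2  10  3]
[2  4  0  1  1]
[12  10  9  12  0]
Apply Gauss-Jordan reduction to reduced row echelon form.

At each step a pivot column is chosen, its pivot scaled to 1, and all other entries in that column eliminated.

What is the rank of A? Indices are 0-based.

step 1: normalize row 0 (÷4) = (1, 12, 3, 6, 3)
  row 2: subtract 2×row0 = (0, 6, 7, 2, 8)
  row 3: subtract 12×row0 = (0, 9, 12, 5, 3)
step 2: normalize row 1 (÷10) = (0, 1, 8, 1, 12)
  row 0: subtract 12×row1 = (1, 0, 11, 7, 2)
  row 2: subtract 6×row1 = (0, 0, 11, 9, 1)
  row 3: subtract 9×row1 = (0, 0, 5, 9, 12)
step 3: normalize row 2 (÷11) = (0, 0, 1, 2, 6)
  row 0: subtract 11×row2 = (1, 0, 0, 11, 1)
  row 1: subtract 8×row2 = (0, 1, 0, 11, 3)
  row 3: subtract 5×row2 = (0, 0, 0, 12, 8)
step 4: normalize row 3 (÷12) = (0, 0, 0, 1, 5)
  row 0: subtract 11×row3 = (1, 0, 0, 0, 11)
  row 1: subtract 11×row3 = (0, 1, 0, 0, 0)
  row 2: subtract 2×row3 = (0, 0, 1, 0, 9)

rank = 4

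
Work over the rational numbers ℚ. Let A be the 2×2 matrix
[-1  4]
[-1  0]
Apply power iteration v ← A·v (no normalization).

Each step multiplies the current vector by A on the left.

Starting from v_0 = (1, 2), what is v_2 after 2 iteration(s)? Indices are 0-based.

v_2 = (-11, -7)

v_0 = (1, 2).
v_1 = A·v_0 = (7, -1).
v_2 = A·v_1 = (-11, -7).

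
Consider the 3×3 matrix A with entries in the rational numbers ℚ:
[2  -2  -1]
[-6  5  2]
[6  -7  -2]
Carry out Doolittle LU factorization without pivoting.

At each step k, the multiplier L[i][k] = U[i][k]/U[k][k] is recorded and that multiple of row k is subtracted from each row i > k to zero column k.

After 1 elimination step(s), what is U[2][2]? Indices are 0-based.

U[2][2] = 1

k=0: U[0][0]=2
  eliminate (1,0): mult=-3, new row 1: (0, -1, -1); set L[1][0]=-3
  eliminate (2,0): mult=3, new row 2: (0, -1, 1); set L[2][0]=3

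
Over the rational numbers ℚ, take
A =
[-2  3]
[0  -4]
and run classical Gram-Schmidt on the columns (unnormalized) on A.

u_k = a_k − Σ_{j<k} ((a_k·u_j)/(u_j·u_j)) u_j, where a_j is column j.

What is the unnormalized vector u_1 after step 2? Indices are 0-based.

u_1 = (0, -4)

Step 1: u_0 = a_0 = (-2, 0).
Step 2: u_1 = a_1 − (-3/2)·u_0 = (0, -4).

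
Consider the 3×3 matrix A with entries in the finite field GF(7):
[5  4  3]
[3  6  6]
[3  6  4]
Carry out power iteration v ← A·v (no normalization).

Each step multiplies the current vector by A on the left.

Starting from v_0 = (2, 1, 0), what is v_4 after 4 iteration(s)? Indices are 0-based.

v_0 = (2, 1, 0).
v_1 = A·v_0 = (0, 5, 5).
v_2 = A·v_1 = (0, 4, 1).
v_3 = A·v_2 = (5, 2, 0).
v_4 = A·v_3 = (5, 6, 6).

v_4 = (5, 6, 6)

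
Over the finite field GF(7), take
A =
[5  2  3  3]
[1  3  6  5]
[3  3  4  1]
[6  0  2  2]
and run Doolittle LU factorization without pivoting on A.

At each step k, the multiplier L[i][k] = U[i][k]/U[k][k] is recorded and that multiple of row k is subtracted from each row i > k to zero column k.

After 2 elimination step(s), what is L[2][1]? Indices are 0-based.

Step 1: pivot at (0,0) is 5.
  row1 ← row1 − (3)·row0  ⇒  L[1][0]=3, U row1=(0, 4, 4, 3)
  row2 ← row2 − (2)·row0  ⇒  L[2][0]=2, U row2=(0, 6, 5, 2)
  row3 ← row3 − (4)·row0  ⇒  L[3][0]=4, U row3=(0, 6, 4, 4)
Step 2: pivot at (1,1) is 4.
  row2 ← row2 − (5)·row1  ⇒  L[2][1]=5, U row2=(0, 0, 6, 1)
  row3 ← row3 − (5)·row1  ⇒  L[3][1]=5, U row3=(0, 0, 5, 3)

L[2][1] = 5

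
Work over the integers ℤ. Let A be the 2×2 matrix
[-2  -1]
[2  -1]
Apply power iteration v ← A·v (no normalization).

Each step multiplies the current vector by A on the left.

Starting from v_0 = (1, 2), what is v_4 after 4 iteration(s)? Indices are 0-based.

v_0 = (1, 2).
v_1 = A·v_0 = (-4, 0).
v_2 = A·v_1 = (8, -8).
v_3 = A·v_2 = (-8, 24).
v_4 = A·v_3 = (-8, -40).

v_4 = (-8, -40)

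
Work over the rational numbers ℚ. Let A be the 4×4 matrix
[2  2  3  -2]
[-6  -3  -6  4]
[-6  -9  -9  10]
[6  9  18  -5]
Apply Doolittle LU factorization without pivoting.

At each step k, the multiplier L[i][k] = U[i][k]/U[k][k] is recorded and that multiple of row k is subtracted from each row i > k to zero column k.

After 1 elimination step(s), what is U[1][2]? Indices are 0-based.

U[1][2] = 3

[col 0] pivot 2
  R1 -= -3*R0 → (0, 3, 3, -2)  (L[1][0] := -3)
  R2 -= -3*R0 → (0, -3, 0, 4)  (L[2][0] := -3)
  R3 -= 3*R0 → (0, 3, 9, 1)  (L[3][0] := 3)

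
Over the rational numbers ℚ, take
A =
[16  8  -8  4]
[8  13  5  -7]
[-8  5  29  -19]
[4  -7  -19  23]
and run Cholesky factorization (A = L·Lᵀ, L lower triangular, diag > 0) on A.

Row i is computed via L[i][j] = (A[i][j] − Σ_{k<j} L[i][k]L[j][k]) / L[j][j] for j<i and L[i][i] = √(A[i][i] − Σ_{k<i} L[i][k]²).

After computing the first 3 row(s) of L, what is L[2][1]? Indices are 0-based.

Step 1: L[0][0] = √(16) = 4.
  L[1][0] = (8) / L[0][0] = 2.
Step 2: L[1][1] = √(9) = 3.
  L[2][0] = (-8) / L[0][0] = -2.
  L[2][1] = (9) / L[1][1] = 3.
Step 3: L[2][2] = √(16) = 4.

L[2][1] = 3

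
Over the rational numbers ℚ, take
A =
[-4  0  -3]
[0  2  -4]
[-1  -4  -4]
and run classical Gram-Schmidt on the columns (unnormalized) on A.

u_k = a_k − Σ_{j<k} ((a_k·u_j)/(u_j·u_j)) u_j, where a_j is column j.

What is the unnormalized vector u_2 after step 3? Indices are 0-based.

u_2 = (5/9, -40/9, -20/9)

Step 1: u_0 = a_0 = (-4, 0, -1).
Step 2: u_1 = a_1 − (4/17)·u_0 = (16/17, 2, -64/17).
Step 3: u_2 = a_2 − (16/17)·u_0 − (2/9)·u_1 = (5/9, -40/9, -20/9).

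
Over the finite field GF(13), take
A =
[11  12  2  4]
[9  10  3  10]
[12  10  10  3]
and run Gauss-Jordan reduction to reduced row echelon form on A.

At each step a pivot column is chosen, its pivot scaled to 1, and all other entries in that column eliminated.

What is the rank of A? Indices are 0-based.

rank = 3

step 1: normalize row 0 (÷11) = (1, 7, 12, 11)
  row 1: subtract 9×row0 = (0, 12, 12, 2)
  row 2: subtract 12×row0 = (0, 4, 9, 1)
step 2: normalize row 1 (÷12) = (0, 1, 1, 11)
  row 0: subtract 7×row1 = (1, 0, 5, 12)
  row 2: subtract 4×row1 = (0, 0, 5, 9)
step 3: normalize row 2 (÷5) = (0, 0, 1, 7)
  row 0: subtract 5×row2 = (1, 0, 0, 3)
  row 1: subtract 1×row2 = (0, 1, 0, 4)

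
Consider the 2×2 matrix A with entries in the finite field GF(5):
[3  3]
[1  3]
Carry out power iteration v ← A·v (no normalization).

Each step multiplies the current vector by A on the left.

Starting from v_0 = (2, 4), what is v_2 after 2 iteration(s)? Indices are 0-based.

v_0 = (2, 4).
v_1 = A·v_0 = (3, 4).
v_2 = A·v_1 = (1, 0).

v_2 = (1, 0)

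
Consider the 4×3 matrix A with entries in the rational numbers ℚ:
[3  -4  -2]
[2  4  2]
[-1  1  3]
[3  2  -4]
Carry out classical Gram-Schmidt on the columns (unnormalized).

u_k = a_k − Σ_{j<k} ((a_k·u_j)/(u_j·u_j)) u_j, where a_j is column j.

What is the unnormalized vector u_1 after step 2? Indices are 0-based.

Step 1: u_0 = a_0 = (3, 2, -1, 3).
Step 2: u_1 = a_1 − (1/23)·u_0 = (-95/23, 90/23, 24/23, 43/23).

u_1 = (-95/23, 90/23, 24/23, 43/23)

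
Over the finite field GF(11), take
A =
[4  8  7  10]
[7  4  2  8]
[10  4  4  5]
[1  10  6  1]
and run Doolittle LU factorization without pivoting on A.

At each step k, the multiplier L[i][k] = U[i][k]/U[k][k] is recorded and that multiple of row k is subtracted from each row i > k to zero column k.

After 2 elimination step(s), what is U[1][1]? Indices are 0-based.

Step 1: pivot at (0,0) is 4.
  row1 ← row1 − (10)·row0  ⇒  L[1][0]=10, U row1=(0, 1, 9, 7)
  row2 ← row2 − (8)·row0  ⇒  L[2][0]=8, U row2=(0, 6, 3, 2)
  row3 ← row3 − (3)·row0  ⇒  L[3][0]=3, U row3=(0, 8, 7, 4)
Step 2: pivot at (1,1) is 1.
  row2 ← row2 − (6)·row1  ⇒  L[2][1]=6, U row2=(0, 0, 4, 4)
  row3 ← row3 − (8)·row1  ⇒  L[3][1]=8, U row3=(0, 0, 1, 3)

U[1][1] = 1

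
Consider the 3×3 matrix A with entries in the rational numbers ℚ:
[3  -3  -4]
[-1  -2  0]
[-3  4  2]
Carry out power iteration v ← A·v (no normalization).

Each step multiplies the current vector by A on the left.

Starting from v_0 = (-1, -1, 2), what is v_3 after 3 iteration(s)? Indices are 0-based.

v_3 = (-309, 41, 227)

v_0 = (-1, -1, 2).
v_1 = A·v_0 = (-8, 3, 3).
v_2 = A·v_1 = (-45, 2, 42).
v_3 = A·v_2 = (-309, 41, 227).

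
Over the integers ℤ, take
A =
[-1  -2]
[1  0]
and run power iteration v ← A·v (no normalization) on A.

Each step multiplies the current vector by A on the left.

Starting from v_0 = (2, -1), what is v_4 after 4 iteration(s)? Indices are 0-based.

v_0 = (2, -1).
v_1 = A·v_0 = (0, 2).
v_2 = A·v_1 = (-4, 0).
v_3 = A·v_2 = (4, -4).
v_4 = A·v_3 = (4, 4).

v_4 = (4, 4)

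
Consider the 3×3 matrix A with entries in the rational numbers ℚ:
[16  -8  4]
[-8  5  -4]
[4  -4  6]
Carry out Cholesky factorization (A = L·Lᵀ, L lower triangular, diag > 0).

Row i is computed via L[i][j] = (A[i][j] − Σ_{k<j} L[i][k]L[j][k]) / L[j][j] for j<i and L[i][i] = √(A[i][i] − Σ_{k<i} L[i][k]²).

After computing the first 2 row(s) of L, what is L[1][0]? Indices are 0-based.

L[1][0] = -2

Step 1: L[0][0] = √(16) = 4.
  L[1][0] = (-8) / L[0][0] = -2.
Step 2: L[1][1] = √(1) = 1.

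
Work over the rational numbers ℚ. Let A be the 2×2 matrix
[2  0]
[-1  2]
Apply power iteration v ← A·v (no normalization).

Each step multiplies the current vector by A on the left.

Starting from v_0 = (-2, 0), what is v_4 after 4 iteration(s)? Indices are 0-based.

v_0 = (-2, 0).
v_1 = A·v_0 = (-4, 2).
v_2 = A·v_1 = (-8, 8).
v_3 = A·v_2 = (-16, 24).
v_4 = A·v_3 = (-32, 64).

v_4 = (-32, 64)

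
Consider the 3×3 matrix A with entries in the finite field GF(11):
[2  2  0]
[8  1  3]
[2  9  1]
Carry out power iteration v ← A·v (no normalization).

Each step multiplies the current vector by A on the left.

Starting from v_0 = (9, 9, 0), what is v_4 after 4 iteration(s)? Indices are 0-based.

v_4 = (7, 1, 2)

v_0 = (9, 9, 0).
v_1 = A·v_0 = (3, 4, 0).
v_2 = A·v_1 = (3, 6, 9).
v_3 = A·v_2 = (7, 2, 3).
v_4 = A·v_3 = (7, 1, 2).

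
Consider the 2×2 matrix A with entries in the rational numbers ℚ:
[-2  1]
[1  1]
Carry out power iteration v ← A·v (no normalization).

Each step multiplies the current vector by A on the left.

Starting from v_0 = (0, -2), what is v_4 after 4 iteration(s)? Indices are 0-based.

v_4 = (14, -10)

v_0 = (0, -2).
v_1 = A·v_0 = (-2, -2).
v_2 = A·v_1 = (2, -4).
v_3 = A·v_2 = (-8, -2).
v_4 = A·v_3 = (14, -10).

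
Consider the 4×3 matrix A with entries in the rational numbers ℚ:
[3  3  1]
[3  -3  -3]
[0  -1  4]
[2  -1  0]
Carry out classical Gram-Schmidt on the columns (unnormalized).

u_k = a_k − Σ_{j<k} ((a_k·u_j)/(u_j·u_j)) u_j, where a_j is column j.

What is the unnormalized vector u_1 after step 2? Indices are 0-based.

u_1 = (36/11, -30/11, -1, -9/11)

Step 1: u_0 = a_0 = (3, 3, 0, 2).
Step 2: u_1 = a_1 − (-1/11)·u_0 = (36/11, -30/11, -1, -9/11).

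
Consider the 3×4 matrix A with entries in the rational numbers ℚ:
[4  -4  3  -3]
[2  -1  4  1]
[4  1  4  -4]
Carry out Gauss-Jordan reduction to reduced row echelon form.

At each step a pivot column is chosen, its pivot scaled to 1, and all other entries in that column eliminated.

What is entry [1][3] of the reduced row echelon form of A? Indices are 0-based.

step 1: normalize row 0 (÷4) = (1, -1, 3/4, -3/4)
  row 1: subtract 2×row0 = (0, 1, 5/2, 5/2)
  row 2: subtract 4×row0 = (0, 5, 1, -1)
step 2: normalize row 1 (÷1) = (0, 1, 5/2, 5/2)
  row 0: subtract -1×row1 = (1, 0, 13/4, 7/4)
  row 2: subtract 5×row1 = (0, 0, -23/2, -27/2)
step 3: normalize row 2 (÷-23/2) = (0, 0, 1, 27/23)
  row 0: subtract 13/4×row2 = (1, 0, 0, -95/46)
  row 1: subtract 5/2×row2 = (0, 1, 0, -10/23)

M[1][3] = -10/23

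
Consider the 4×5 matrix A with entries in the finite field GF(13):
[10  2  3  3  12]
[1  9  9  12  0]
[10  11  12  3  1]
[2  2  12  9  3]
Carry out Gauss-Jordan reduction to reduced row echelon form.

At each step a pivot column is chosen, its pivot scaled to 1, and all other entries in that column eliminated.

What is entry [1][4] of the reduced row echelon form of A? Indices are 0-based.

M[1][4] = 12

[1] R0 /= 10  ⇒  (1, 8, 12, 12, 9)
     R1 -= 1·R0  ⇒  (0, 1, 10, 0, 4)
     R2 -= 10·R0  ⇒  (0, 9, 9, 0, 2)
     R3 -= 2·R0  ⇒  (0, 12, 1, 11, 11)
[2] R1 /= 1  ⇒  (0, 1, 10, 0, 4)
     R0 -= 8·R1  ⇒  (1, 0, 10, 12, 3)
     R2 -= 9·R1  ⇒  (0, 0, 10, 0, 5)
     R3 -= 12·R1  ⇒  (0, 0, 11, 11, 2)
[3] R2 /= 10  ⇒  (0, 0, 1, 0, 7)
     R0 -= 10·R2  ⇒  (1, 0, 0, 12, 11)
     R1 -= 10·R2  ⇒  (0, 1, 0, 0, 12)
     R3 -= 11·R2  ⇒  (0, 0, 0, 11, 3)
[4] R3 /= 11  ⇒  (0, 0, 0, 1, 5)
     R0 -= 12·R3  ⇒  (1, 0, 0, 0, 3)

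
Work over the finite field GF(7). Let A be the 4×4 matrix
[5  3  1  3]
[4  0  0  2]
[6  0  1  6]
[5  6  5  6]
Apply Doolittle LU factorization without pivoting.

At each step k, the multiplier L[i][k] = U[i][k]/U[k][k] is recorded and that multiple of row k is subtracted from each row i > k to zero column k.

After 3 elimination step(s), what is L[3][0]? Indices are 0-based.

Step 1: pivot at (0,0) is 5.
  row1 ← row1 − (5)·row0  ⇒  L[1][0]=5, U row1=(0, 6, 2, 1)
  row2 ← row2 − (4)·row0  ⇒  L[2][0]=4, U row2=(0, 2, 4, 1)
  row3 ← row3 − (1)·row0  ⇒  L[3][0]=1, U row3=(0, 3, 4, 3)
Step 2: pivot at (1,1) is 6.
  row2 ← row2 − (5)·row1  ⇒  L[2][1]=5, U row2=(0, 0, 1, 3)
  row3 ← row3 − (4)·row1  ⇒  L[3][1]=4, U row3=(0, 0, 3, 6)
Step 3: pivot at (2,2) is 1.
  row3 ← row3 − (3)·row2  ⇒  L[3][2]=3, U row3=(0, 0, 0, 4)

L[3][0] = 1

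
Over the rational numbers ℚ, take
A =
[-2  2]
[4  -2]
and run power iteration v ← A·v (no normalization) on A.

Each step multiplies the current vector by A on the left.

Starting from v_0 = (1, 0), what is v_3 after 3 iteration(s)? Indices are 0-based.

v_0 = (1, 0).
v_1 = A·v_0 = (-2, 4).
v_2 = A·v_1 = (12, -16).
v_3 = A·v_2 = (-56, 80).

v_3 = (-56, 80)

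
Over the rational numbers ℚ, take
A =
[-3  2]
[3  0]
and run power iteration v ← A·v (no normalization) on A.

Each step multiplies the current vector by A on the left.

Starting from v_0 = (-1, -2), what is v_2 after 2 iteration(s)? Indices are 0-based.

v_2 = (-3, -3)

v_0 = (-1, -2).
v_1 = A·v_0 = (-1, -3).
v_2 = A·v_1 = (-3, -3).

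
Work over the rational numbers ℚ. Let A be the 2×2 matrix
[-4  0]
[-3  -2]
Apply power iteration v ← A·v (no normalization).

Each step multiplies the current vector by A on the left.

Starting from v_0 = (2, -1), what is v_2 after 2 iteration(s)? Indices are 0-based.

v_2 = (32, 32)

v_0 = (2, -1).
v_1 = A·v_0 = (-8, -4).
v_2 = A·v_1 = (32, 32).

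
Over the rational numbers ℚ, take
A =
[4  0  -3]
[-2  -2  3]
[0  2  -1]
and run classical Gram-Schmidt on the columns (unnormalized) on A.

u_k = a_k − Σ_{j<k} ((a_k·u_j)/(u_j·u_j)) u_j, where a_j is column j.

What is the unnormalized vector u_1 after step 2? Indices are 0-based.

Step 1: u_0 = a_0 = (4, -2, 0).
Step 2: u_1 = a_1 − (1/5)·u_0 = (-4/5, -8/5, 2).

u_1 = (-4/5, -8/5, 2)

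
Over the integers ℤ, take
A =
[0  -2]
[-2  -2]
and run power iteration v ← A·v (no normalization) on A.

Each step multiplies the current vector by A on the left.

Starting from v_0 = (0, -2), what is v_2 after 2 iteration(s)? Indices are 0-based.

v_2 = (-8, -16)

v_0 = (0, -2).
v_1 = A·v_0 = (4, 4).
v_2 = A·v_1 = (-8, -16).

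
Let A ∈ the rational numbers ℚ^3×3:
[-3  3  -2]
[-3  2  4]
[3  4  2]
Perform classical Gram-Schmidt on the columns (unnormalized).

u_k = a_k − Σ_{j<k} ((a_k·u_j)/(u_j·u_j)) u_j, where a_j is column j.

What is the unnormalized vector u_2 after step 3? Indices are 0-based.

u_2 = (-126/43, 147/43, 21/43)

Step 1: u_0 = a_0 = (-3, -3, 3).
Step 2: u_1 = a_1 − (-1/9)·u_0 = (8/3, 5/3, 13/3).
Step 3: u_2 = a_2 − (0)·u_0 − (15/43)·u_1 = (-126/43, 147/43, 21/43).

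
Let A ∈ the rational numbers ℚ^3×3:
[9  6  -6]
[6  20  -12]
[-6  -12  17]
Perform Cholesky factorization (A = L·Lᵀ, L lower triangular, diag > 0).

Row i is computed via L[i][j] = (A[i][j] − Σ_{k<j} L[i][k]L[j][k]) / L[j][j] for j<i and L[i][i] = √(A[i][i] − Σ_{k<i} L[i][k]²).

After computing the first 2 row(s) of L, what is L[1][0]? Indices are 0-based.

L[1][0] = 2

Step 1: L[0][0] = √(9) = 3.
  L[1][0] = (6) / L[0][0] = 2.
Step 2: L[1][1] = √(16) = 4.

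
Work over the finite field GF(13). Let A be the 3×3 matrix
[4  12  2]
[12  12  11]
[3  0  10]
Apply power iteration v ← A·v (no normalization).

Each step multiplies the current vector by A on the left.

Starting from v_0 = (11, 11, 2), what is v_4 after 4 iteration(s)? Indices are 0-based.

v_4 = (8, 0, 3)

v_0 = (11, 11, 2).
v_1 = A·v_0 = (11, 0, 1).
v_2 = A·v_1 = (7, 0, 4).
v_3 = A·v_2 = (10, 11, 9).
v_4 = A·v_3 = (8, 0, 3).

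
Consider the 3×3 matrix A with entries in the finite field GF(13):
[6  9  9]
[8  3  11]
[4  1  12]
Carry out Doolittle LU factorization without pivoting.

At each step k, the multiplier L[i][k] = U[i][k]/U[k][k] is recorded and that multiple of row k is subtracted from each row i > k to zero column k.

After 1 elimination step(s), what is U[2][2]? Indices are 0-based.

Step 1: pivot at (0,0) is 6.
  row1 ← row1 − (10)·row0  ⇒  L[1][0]=10, U row1=(0, 4, 12)
  row2 ← row2 − (5)·row0  ⇒  L[2][0]=5, U row2=(0, 8, 6)

U[2][2] = 6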